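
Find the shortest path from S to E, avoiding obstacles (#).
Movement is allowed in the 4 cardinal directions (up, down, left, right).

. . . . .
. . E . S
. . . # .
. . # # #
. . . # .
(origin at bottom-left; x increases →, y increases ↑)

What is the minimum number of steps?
2
(one shortest path: (4, 3) → (3, 3) → (2, 3))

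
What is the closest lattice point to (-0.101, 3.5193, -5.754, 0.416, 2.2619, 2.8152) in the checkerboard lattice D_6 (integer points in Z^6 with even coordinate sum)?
(0, 3, -6, 0, 2, 3)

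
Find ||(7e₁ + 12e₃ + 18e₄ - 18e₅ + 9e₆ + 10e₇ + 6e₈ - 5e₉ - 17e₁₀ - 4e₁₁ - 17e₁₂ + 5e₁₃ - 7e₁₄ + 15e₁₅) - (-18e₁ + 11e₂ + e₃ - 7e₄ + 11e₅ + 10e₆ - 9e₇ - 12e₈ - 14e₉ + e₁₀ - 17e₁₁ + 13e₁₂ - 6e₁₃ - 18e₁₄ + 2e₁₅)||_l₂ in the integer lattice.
70.0286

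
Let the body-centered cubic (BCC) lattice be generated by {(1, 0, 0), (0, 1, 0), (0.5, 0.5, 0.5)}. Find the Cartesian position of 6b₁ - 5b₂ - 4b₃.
(4, -7, -2)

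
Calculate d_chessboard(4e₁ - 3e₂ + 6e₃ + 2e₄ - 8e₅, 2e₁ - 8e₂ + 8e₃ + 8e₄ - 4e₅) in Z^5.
6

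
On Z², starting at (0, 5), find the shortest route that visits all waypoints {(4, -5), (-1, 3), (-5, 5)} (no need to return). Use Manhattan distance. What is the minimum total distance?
24
(one optimal route: (0, 5) → (-5, 5) → (-1, 3) → (4, -5))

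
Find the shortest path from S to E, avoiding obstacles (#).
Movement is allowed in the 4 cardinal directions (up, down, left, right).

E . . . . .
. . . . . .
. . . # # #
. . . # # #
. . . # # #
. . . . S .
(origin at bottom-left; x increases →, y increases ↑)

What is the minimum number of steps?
9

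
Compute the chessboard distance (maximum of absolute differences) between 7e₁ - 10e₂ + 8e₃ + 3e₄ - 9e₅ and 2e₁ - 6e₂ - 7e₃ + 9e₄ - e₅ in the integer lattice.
15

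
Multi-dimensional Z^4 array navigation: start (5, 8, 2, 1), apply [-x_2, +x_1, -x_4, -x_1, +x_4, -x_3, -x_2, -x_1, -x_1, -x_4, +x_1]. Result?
(4, 6, 1, 0)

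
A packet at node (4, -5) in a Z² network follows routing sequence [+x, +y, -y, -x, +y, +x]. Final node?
(5, -4)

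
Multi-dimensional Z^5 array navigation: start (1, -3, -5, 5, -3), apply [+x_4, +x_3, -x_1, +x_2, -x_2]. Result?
(0, -3, -4, 6, -3)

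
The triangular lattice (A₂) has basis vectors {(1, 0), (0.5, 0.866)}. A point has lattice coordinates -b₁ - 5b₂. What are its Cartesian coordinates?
(-3.5, -4.33)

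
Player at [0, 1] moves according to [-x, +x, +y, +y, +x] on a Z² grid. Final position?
(1, 3)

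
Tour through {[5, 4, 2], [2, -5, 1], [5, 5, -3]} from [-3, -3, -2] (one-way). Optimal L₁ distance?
29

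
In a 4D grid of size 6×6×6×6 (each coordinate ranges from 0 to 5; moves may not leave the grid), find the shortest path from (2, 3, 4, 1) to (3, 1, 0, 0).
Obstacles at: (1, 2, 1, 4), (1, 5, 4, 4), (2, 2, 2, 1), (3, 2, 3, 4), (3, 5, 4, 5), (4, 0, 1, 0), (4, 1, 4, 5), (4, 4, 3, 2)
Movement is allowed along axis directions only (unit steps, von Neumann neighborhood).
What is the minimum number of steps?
8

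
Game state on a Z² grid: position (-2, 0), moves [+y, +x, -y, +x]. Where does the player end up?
(0, 0)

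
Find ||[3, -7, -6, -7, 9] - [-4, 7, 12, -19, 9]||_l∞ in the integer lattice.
18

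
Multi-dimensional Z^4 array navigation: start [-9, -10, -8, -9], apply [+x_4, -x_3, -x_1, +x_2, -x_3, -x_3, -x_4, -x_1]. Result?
(-11, -9, -11, -9)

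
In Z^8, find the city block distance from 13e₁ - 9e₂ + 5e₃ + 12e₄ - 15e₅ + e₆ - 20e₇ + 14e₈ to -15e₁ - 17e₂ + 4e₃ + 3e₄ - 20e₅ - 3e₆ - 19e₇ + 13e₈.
57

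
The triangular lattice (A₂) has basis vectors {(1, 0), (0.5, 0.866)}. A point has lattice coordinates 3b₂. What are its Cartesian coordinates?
(1.5, 2.598)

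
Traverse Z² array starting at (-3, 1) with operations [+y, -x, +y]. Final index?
(-4, 3)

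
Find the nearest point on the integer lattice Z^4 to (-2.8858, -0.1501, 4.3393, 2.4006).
(-3, 0, 4, 2)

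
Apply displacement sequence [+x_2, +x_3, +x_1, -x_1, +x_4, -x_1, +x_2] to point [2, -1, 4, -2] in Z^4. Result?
(1, 1, 5, -1)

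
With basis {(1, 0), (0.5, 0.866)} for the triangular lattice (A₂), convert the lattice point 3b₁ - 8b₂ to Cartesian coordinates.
(-1, -6.928)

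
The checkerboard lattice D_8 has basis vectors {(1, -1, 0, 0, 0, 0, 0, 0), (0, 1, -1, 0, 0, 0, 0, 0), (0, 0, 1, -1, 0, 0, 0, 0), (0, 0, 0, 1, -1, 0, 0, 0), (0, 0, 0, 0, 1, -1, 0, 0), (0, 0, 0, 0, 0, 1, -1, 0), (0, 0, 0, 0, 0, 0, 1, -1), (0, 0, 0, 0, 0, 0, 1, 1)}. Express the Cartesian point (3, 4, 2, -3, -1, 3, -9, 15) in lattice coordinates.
3b₁ + 7b₂ + 9b₃ + 6b₄ + 5b₅ + 8b₆ - 8b₇ + 7b₈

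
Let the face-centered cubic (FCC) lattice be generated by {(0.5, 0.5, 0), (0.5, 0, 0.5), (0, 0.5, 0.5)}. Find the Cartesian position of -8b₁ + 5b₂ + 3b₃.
(-1.5, -2.5, 4)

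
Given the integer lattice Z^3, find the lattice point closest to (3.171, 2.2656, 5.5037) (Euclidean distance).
(3, 2, 6)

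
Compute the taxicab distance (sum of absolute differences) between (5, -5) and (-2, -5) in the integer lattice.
7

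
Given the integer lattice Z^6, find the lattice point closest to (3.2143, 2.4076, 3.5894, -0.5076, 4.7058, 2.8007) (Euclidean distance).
(3, 2, 4, -1, 5, 3)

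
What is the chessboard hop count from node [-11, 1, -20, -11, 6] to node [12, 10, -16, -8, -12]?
23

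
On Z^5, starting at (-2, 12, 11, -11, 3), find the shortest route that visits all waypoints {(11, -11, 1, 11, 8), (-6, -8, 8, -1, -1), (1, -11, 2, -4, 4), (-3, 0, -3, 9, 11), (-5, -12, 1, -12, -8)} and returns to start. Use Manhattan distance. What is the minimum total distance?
218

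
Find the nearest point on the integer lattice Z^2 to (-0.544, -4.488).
(-1, -4)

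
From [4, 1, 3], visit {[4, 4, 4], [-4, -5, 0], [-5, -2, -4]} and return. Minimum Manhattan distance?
52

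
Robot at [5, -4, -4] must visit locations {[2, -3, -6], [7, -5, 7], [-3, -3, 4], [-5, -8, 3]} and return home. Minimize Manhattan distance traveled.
62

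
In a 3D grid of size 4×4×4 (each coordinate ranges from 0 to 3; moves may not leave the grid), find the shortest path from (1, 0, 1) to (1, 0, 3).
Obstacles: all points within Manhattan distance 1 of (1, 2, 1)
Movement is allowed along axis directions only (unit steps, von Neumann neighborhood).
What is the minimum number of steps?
2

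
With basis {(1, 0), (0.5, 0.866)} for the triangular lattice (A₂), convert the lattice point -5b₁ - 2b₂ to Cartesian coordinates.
(-6, -1.732)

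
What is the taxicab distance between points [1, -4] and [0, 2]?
7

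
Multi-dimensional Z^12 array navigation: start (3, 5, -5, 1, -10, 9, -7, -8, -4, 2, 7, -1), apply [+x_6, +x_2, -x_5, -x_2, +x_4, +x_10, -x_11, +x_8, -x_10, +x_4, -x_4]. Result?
(3, 5, -5, 2, -11, 10, -7, -7, -4, 2, 6, -1)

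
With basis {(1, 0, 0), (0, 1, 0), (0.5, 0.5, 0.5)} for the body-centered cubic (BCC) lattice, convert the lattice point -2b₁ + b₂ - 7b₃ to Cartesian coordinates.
(-5.5, -2.5, -3.5)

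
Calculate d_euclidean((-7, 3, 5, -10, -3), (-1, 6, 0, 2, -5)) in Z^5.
14.7648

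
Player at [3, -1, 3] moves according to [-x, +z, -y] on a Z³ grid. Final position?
(2, -2, 4)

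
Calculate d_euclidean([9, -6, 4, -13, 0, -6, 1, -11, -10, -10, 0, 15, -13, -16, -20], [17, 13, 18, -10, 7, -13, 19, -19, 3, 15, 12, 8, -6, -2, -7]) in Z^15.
50.1697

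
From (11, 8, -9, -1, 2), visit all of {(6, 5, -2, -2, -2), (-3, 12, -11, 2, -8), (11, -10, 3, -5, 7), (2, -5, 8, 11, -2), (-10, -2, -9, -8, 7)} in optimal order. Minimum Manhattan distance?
191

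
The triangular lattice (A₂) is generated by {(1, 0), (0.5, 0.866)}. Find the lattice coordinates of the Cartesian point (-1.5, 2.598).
-3b₁ + 3b₂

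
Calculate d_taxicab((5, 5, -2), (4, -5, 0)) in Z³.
13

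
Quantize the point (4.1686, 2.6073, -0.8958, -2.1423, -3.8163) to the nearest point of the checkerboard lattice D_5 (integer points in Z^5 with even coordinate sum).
(4, 3, -1, -2, -4)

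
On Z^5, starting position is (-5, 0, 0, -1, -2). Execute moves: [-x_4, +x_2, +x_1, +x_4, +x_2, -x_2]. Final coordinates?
(-4, 1, 0, -1, -2)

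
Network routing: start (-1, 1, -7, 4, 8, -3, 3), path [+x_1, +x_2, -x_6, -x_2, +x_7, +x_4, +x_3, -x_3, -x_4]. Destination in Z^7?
(0, 1, -7, 4, 8, -4, 4)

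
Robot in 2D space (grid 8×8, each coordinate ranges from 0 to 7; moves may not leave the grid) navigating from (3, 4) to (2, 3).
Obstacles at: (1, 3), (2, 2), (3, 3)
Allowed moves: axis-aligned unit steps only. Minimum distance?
2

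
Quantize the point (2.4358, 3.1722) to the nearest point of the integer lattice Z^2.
(2, 3)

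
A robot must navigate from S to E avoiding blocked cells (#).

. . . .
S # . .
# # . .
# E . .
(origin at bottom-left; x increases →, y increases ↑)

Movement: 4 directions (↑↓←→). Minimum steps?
7
(one shortest path: (0, 2) → (0, 3) → (1, 3) → (2, 3) → (2, 2) → (2, 1) → (2, 0) → (1, 0))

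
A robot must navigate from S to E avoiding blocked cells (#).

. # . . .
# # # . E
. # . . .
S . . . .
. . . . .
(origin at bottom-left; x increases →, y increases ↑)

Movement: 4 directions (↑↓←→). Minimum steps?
6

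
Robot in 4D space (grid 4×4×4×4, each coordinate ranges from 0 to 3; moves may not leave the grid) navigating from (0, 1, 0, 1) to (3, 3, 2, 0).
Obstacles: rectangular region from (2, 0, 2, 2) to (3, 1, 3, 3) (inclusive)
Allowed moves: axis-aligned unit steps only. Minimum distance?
8
(one shortest path: (0, 1, 0, 1) → (1, 1, 0, 1) → (2, 1, 0, 1) → (3, 1, 0, 1) → (3, 2, 0, 1) → (3, 3, 0, 1) → (3, 3, 1, 1) → (3, 3, 2, 1) → (3, 3, 2, 0))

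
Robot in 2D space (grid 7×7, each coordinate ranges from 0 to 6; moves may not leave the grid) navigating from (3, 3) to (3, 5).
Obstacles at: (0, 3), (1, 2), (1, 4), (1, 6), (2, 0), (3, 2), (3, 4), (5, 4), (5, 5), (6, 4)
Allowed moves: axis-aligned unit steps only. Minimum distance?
4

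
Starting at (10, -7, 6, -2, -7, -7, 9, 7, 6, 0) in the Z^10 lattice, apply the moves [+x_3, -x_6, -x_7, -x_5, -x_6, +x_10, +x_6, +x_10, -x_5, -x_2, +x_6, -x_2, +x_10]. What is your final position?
(10, -9, 7, -2, -9, -7, 8, 7, 6, 3)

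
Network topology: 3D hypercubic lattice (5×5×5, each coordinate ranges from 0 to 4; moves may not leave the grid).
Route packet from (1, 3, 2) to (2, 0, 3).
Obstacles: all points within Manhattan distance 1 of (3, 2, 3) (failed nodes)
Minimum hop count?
5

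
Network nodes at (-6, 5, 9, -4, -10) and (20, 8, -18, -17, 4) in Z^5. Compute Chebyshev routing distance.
27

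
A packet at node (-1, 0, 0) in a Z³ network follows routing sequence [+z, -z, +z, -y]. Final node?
(-1, -1, 1)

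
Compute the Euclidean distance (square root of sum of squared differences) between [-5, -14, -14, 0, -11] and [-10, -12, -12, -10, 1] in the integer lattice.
16.6433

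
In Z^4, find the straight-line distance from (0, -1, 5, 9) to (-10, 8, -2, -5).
20.6398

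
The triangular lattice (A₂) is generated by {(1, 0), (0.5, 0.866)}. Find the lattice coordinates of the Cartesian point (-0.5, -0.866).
-b₂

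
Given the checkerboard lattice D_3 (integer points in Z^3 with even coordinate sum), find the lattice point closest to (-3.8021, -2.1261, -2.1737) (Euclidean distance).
(-4, -2, -2)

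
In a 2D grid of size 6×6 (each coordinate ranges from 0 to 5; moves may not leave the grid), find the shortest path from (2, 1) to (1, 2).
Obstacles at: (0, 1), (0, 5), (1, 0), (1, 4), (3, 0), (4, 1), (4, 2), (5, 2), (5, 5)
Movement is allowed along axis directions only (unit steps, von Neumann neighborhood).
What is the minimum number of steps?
2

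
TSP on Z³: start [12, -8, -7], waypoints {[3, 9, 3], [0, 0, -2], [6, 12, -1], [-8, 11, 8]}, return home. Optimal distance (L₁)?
114
(one optimal route: (12, -8, -7) → (0, 0, -2) → (-8, 11, 8) → (3, 9, 3) → (6, 12, -1) → (12, -8, -7))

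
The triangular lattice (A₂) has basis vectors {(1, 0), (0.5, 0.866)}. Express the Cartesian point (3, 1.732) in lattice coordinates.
2b₁ + 2b₂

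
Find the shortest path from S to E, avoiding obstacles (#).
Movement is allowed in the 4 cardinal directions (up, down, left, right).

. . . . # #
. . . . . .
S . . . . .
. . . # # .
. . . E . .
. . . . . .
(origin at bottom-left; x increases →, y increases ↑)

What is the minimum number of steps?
5
(one shortest path: (0, 3) → (1, 3) → (2, 3) → (2, 2) → (2, 1) → (3, 1))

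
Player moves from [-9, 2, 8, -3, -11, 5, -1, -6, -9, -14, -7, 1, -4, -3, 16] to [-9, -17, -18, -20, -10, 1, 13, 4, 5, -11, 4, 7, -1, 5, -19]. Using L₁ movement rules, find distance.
171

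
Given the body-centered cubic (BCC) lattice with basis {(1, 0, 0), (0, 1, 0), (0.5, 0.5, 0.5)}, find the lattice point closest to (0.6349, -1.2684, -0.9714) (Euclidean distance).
(1, -1, -1)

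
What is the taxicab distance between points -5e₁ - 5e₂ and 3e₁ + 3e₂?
16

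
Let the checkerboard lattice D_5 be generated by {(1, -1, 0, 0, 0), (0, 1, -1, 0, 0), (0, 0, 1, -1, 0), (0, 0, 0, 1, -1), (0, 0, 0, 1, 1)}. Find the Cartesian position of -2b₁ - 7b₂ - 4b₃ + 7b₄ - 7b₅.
(-2, -5, 3, 4, -14)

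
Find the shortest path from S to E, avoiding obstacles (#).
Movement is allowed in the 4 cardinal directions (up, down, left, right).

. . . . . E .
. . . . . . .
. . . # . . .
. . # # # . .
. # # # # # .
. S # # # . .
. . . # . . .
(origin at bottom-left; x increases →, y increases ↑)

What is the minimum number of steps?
11
(one shortest path: (1, 1) → (0, 1) → (0, 2) → (0, 3) → (1, 3) → (1, 4) → (2, 4) → (2, 5) → (3, 5) → (4, 5) → (5, 5) → (5, 6))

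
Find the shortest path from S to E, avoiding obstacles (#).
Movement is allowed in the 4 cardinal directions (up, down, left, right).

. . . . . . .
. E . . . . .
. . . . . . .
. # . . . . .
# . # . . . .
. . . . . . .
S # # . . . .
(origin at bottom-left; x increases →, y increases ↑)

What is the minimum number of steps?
10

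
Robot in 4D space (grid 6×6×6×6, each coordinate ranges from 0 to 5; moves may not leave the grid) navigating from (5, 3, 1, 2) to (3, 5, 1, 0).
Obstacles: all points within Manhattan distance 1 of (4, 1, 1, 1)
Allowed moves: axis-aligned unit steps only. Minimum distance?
6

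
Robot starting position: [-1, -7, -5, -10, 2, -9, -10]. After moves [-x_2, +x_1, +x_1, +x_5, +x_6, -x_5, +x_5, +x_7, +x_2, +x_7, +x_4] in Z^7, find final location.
(1, -7, -5, -9, 3, -8, -8)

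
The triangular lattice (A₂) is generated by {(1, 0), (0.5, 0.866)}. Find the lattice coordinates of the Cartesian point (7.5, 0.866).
7b₁ + b₂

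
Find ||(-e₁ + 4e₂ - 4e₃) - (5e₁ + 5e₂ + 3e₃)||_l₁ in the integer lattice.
14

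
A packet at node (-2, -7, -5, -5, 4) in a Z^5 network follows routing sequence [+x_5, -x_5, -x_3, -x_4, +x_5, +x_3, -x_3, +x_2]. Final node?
(-2, -6, -6, -6, 5)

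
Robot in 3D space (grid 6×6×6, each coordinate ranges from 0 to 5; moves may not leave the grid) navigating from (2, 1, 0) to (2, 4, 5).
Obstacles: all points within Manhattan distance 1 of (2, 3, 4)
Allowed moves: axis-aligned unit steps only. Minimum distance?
10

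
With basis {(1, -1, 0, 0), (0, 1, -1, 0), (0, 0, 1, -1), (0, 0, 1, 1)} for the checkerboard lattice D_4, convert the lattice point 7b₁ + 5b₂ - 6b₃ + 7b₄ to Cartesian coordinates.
(7, -2, -4, 13)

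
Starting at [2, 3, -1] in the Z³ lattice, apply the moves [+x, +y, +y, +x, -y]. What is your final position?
(4, 4, -1)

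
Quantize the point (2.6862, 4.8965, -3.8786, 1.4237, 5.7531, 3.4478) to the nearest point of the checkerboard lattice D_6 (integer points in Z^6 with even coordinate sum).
(3, 5, -4, 1, 6, 3)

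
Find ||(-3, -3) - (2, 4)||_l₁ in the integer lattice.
12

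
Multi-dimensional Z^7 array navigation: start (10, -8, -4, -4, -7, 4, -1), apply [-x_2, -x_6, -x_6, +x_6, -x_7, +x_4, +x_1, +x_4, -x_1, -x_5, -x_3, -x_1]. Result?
(9, -9, -5, -2, -8, 3, -2)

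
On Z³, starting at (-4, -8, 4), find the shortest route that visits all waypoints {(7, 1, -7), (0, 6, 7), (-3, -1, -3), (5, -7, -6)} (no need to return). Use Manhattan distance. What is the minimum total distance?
67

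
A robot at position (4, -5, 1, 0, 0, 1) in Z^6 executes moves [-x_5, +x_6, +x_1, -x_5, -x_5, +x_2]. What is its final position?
(5, -4, 1, 0, -3, 2)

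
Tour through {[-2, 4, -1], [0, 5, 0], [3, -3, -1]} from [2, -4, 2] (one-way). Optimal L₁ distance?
21
(one optimal route: (2, -4, 2) → (3, -3, -1) → (-2, 4, -1) → (0, 5, 0))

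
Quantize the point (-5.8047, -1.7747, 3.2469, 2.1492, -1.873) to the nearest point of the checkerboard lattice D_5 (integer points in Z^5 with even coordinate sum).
(-6, -2, 4, 2, -2)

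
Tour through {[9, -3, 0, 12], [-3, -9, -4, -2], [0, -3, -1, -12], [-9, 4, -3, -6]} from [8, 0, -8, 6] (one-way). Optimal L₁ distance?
98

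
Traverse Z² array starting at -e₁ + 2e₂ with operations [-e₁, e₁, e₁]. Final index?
(0, 2)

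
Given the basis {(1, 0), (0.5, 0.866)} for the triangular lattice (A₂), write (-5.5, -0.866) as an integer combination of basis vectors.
-5b₁ - b₂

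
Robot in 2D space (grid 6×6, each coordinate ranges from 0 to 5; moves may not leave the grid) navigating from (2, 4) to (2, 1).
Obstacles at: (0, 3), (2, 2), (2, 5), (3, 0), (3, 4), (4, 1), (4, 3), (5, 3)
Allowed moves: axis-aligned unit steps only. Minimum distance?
5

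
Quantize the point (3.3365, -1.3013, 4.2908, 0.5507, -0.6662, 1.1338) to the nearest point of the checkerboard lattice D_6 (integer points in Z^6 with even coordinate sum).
(3, -1, 4, 0, -1, 1)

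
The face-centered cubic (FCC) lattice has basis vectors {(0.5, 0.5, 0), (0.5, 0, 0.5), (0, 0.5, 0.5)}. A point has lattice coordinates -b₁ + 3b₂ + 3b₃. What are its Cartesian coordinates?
(1, 1, 3)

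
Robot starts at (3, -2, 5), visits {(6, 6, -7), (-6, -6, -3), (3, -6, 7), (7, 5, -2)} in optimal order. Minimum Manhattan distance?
57
(one optimal route: (3, -2, 5) → (3, -6, 7) → (-6, -6, -3) → (7, 5, -2) → (6, 6, -7))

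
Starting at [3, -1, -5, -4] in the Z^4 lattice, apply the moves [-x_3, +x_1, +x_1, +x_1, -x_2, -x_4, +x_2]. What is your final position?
(6, -1, -6, -5)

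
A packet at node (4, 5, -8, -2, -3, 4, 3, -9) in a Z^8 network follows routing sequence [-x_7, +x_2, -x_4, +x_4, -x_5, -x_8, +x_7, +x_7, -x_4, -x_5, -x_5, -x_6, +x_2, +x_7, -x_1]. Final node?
(3, 7, -8, -3, -6, 3, 5, -10)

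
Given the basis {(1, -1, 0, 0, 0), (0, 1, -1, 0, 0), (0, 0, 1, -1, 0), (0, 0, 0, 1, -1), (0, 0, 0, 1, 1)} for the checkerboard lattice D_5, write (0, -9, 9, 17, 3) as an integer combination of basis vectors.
-9b₂ + 7b₄ + 10b₅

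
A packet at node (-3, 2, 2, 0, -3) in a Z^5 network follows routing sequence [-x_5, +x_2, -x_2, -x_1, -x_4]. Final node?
(-4, 2, 2, -1, -4)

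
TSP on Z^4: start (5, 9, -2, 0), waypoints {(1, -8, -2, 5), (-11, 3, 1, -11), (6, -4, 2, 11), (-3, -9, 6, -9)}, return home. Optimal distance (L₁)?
138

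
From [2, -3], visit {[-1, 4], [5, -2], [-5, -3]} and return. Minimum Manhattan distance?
34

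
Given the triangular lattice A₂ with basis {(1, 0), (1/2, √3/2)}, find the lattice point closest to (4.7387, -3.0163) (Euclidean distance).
(4.5, -2.598)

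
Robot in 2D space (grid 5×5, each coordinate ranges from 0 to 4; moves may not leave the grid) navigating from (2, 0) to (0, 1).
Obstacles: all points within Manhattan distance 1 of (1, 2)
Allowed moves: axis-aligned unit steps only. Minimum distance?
3
(one shortest path: (2, 0) → (1, 0) → (0, 0) → (0, 1))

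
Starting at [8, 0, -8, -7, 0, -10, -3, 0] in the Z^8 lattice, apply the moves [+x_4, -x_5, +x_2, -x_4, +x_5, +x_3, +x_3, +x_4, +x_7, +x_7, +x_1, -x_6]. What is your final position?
(9, 1, -6, -6, 0, -11, -1, 0)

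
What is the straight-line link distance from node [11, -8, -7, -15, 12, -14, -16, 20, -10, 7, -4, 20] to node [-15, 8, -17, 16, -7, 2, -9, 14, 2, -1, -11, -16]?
65.1767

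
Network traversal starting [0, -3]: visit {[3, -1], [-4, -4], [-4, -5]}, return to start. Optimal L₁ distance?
22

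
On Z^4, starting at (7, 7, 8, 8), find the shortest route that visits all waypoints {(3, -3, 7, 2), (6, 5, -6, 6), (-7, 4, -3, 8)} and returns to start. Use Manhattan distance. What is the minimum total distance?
92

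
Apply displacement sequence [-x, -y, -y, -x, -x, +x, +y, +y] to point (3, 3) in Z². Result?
(1, 3)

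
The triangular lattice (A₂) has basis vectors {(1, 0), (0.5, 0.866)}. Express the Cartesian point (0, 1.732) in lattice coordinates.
-b₁ + 2b₂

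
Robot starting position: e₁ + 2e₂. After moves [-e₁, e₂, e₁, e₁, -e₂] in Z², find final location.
(2, 2)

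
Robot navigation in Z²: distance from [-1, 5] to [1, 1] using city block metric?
6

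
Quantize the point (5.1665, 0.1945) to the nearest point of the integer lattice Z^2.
(5, 0)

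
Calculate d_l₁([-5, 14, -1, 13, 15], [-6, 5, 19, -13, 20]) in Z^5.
61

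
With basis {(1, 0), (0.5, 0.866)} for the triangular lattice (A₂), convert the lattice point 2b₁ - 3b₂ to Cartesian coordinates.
(0.5, -2.598)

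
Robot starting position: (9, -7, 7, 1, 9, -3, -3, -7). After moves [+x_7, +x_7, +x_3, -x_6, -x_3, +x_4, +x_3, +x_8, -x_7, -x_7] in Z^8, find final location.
(9, -7, 8, 2, 9, -4, -3, -6)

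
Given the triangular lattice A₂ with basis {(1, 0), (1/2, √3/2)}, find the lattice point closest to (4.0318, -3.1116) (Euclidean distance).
(4, -3.464)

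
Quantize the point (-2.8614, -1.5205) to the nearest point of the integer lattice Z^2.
(-3, -2)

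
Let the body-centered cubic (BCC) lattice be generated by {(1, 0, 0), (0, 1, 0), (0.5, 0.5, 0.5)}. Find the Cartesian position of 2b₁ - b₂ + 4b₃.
(4, 1, 2)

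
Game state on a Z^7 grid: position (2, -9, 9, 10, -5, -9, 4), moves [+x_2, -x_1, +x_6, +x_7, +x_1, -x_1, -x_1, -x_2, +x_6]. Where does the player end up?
(0, -9, 9, 10, -5, -7, 5)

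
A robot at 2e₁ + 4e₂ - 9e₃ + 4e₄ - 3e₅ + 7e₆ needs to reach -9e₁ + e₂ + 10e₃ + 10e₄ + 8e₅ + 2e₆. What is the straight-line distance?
25.9422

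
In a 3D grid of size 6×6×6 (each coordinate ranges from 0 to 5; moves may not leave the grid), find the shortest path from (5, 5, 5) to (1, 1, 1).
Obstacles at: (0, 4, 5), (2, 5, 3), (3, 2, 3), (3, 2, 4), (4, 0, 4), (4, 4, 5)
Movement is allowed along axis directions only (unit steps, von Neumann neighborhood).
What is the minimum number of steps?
12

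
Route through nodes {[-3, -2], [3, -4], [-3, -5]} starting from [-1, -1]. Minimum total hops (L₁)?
13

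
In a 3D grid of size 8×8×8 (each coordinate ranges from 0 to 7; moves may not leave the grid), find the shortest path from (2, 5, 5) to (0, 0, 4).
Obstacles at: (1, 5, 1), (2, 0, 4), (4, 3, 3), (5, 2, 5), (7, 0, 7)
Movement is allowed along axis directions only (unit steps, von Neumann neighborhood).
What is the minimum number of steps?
8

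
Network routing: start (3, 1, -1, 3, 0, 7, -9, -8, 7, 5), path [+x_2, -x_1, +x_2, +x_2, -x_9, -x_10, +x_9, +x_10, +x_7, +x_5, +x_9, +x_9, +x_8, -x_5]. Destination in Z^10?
(2, 4, -1, 3, 0, 7, -8, -7, 9, 5)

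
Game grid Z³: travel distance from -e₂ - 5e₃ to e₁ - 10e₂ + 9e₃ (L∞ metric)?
14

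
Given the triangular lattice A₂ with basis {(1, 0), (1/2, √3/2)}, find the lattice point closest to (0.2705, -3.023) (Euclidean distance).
(0.5, -2.598)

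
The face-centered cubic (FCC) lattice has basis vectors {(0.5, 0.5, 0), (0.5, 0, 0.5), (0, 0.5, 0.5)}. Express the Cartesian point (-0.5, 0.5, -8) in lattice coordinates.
8b₁ - 9b₂ - 7b₃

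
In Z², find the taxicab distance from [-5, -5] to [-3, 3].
10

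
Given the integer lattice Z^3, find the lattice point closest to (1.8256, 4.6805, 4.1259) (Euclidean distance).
(2, 5, 4)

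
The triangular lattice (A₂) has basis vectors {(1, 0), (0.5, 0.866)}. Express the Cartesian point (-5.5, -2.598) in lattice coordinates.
-4b₁ - 3b₂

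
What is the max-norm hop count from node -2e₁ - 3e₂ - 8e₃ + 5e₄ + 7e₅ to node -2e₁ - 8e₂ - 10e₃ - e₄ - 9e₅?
16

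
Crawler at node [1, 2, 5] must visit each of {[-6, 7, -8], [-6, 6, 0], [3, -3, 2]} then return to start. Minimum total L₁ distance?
64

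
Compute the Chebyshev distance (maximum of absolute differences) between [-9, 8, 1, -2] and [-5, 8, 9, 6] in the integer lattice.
8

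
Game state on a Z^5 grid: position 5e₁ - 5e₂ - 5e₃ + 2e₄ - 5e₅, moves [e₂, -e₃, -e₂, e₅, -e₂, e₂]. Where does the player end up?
(5, -5, -6, 2, -4)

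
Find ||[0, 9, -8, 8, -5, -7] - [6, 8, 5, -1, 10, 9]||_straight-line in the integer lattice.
27.7128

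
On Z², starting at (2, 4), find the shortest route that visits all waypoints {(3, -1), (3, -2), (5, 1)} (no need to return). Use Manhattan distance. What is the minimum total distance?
11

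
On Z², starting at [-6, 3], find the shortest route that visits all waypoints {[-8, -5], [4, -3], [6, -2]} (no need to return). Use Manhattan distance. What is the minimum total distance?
27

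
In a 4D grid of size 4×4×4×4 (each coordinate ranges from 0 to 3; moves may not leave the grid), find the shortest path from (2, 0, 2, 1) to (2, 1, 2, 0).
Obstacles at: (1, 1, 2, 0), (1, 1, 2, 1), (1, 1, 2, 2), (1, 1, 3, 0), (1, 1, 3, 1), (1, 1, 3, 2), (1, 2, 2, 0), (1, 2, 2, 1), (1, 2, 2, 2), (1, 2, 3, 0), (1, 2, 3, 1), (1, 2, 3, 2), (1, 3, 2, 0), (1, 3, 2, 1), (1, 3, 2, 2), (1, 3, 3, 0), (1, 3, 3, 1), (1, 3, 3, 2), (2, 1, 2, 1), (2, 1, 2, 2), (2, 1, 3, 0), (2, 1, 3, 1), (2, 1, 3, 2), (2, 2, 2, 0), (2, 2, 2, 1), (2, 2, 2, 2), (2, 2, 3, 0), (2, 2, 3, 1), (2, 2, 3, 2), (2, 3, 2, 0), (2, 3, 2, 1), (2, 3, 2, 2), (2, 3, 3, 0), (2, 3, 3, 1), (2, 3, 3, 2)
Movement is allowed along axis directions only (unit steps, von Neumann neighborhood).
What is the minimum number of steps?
2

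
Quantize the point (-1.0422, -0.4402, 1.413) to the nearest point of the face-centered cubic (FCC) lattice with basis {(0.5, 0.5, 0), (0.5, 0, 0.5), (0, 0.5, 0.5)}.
(-1, -0.5, 1.5)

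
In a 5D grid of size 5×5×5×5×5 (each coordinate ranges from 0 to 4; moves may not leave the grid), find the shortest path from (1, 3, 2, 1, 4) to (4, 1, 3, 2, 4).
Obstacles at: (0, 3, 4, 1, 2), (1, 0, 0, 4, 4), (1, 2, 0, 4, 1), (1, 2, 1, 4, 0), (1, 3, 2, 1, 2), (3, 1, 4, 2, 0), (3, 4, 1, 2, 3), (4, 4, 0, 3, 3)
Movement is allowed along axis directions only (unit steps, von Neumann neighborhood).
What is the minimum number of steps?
7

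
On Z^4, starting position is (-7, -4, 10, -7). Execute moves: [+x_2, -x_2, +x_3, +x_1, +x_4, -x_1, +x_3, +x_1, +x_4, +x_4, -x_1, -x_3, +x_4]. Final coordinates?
(-7, -4, 11, -3)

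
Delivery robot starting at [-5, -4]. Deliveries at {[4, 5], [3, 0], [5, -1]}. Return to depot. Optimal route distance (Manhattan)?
38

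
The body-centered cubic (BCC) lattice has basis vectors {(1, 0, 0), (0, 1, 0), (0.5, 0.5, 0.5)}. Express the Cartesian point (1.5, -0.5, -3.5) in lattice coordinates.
5b₁ + 3b₂ - 7b₃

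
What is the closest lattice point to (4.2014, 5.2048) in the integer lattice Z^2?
(4, 5)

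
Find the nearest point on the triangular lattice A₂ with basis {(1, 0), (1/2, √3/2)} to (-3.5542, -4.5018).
(-3.5, -4.33)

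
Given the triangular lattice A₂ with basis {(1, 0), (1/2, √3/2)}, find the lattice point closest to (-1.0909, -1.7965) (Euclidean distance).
(-1, -1.732)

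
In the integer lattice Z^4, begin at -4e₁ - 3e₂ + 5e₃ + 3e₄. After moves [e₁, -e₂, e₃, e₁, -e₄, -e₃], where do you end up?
(-2, -4, 5, 2)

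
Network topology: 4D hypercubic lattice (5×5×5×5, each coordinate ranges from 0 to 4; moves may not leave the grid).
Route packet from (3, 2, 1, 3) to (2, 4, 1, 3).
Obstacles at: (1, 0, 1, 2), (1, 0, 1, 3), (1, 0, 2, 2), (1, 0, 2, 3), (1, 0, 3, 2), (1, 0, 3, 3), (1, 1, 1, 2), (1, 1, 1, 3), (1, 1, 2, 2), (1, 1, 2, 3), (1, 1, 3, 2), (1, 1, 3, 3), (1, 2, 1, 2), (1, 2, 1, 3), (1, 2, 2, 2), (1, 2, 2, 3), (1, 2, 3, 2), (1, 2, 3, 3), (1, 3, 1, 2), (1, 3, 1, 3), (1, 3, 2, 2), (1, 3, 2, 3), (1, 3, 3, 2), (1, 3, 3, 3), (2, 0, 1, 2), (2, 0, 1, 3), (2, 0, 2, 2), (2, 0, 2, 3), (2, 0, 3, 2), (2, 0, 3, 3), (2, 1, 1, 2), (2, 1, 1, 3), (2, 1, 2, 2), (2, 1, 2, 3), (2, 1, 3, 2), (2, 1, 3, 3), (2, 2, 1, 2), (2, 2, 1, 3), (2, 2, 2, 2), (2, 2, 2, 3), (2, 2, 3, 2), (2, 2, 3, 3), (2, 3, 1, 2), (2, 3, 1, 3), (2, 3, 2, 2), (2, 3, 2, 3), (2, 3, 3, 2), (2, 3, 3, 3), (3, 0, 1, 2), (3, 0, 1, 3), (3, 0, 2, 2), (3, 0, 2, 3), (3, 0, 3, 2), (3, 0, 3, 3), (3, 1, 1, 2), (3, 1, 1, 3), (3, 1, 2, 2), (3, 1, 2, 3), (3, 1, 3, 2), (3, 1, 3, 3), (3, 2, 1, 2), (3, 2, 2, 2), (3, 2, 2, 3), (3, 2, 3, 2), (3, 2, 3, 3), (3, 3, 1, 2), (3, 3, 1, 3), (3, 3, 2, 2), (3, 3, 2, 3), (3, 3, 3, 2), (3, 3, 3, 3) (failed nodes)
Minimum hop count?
5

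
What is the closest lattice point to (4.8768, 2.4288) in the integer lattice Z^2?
(5, 2)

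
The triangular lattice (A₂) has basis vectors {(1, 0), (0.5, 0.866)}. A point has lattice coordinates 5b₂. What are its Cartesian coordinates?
(2.5, 4.33)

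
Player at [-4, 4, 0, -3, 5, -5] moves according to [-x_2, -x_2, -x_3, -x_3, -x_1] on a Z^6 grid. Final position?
(-5, 2, -2, -3, 5, -5)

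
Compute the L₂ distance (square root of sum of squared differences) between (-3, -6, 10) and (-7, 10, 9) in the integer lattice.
16.5227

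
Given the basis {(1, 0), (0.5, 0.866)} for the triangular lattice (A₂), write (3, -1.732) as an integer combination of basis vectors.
4b₁ - 2b₂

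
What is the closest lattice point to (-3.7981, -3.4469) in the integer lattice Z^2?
(-4, -3)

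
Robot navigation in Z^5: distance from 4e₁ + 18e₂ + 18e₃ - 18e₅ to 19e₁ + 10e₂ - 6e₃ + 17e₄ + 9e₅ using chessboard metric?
27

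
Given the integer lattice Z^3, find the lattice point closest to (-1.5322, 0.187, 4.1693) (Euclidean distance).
(-2, 0, 4)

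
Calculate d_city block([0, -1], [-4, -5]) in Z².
8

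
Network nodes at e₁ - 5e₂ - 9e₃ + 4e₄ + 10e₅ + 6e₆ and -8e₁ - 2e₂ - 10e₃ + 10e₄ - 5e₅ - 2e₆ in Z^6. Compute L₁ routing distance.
42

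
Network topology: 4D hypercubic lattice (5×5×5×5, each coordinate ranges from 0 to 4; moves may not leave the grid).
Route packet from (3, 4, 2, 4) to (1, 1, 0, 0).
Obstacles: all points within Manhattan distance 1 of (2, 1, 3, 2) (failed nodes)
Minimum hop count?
11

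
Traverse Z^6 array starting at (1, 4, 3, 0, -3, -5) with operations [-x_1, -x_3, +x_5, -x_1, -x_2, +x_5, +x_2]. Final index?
(-1, 4, 2, 0, -1, -5)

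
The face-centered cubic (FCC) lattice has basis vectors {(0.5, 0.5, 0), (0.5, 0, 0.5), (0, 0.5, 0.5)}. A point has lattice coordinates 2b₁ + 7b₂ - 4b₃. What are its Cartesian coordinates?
(4.5, -1, 1.5)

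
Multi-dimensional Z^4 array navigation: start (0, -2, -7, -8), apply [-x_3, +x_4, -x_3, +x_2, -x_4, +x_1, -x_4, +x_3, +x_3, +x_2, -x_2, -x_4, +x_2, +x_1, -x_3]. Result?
(2, 0, -8, -10)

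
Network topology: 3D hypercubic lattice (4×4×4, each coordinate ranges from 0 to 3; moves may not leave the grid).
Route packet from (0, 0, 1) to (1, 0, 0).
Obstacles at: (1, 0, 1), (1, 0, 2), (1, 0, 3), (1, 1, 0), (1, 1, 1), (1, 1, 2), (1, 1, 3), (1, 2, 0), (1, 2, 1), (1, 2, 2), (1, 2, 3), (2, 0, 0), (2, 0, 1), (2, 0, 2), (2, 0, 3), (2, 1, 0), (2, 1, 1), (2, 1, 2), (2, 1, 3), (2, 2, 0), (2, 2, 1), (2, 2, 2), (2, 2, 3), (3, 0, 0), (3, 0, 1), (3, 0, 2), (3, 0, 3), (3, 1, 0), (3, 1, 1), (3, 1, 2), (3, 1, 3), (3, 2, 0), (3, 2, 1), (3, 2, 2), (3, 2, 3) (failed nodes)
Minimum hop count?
2
(one shortest path: (0, 0, 1) → (0, 0, 0) → (1, 0, 0))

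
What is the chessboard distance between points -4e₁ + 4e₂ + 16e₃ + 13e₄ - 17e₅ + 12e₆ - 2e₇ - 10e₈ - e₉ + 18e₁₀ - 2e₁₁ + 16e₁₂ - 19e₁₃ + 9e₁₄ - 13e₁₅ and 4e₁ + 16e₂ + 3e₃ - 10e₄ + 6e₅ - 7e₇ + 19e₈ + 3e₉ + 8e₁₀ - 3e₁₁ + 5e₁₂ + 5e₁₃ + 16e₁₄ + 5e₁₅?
29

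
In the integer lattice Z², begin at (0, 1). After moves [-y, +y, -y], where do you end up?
(0, 0)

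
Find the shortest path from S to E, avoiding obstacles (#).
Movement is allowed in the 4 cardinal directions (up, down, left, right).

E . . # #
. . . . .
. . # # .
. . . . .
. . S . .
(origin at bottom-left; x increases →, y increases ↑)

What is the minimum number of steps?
6
(one shortest path: (2, 0) → (1, 0) → (0, 0) → (0, 1) → (0, 2) → (0, 3) → (0, 4))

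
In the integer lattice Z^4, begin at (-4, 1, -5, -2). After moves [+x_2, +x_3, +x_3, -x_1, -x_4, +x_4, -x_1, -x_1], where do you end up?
(-7, 2, -3, -2)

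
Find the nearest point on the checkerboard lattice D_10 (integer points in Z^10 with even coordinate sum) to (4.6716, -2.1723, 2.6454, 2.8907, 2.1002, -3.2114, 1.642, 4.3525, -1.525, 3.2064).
(5, -2, 3, 3, 2, -3, 2, 4, -1, 3)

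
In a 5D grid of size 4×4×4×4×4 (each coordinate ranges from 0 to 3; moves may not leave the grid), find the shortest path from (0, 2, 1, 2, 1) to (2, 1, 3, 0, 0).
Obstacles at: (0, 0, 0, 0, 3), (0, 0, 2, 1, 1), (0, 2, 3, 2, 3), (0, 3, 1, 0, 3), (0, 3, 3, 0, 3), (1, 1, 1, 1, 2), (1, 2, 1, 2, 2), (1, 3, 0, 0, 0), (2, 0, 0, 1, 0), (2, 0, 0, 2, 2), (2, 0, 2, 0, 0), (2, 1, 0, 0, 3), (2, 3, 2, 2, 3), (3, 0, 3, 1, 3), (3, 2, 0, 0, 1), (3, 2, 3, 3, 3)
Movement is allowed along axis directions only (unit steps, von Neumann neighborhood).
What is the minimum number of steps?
8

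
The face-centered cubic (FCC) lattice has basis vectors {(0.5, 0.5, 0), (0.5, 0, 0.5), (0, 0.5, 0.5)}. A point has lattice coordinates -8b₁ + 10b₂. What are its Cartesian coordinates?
(1, -4, 5)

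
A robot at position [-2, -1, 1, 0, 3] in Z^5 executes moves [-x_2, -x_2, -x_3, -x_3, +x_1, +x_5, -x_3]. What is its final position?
(-1, -3, -2, 0, 4)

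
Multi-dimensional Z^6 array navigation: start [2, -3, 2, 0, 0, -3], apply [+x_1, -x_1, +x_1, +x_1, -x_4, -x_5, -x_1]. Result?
(3, -3, 2, -1, -1, -3)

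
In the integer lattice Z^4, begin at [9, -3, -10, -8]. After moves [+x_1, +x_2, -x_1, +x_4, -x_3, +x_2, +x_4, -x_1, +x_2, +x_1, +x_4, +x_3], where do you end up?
(9, 0, -10, -5)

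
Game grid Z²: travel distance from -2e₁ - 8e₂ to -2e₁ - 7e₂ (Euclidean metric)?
1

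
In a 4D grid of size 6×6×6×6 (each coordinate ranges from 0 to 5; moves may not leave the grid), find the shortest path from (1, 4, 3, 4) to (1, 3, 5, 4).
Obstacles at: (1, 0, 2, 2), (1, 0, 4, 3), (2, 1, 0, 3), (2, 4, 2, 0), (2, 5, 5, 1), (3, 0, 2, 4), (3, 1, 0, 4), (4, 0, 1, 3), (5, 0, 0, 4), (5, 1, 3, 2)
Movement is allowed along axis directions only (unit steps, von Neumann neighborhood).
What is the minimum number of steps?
3
(one shortest path: (1, 4, 3, 4) → (1, 3, 3, 4) → (1, 3, 4, 4) → (1, 3, 5, 4))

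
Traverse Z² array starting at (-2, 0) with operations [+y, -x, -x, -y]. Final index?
(-4, 0)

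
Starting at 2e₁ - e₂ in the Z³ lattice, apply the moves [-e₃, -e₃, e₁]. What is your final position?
(3, -1, -2)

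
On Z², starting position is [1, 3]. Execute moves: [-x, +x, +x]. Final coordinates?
(2, 3)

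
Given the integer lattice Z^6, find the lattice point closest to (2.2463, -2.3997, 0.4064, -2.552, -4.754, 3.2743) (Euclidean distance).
(2, -2, 0, -3, -5, 3)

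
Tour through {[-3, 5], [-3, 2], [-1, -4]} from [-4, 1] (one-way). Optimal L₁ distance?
16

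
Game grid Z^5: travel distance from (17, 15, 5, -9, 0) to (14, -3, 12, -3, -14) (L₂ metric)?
24.779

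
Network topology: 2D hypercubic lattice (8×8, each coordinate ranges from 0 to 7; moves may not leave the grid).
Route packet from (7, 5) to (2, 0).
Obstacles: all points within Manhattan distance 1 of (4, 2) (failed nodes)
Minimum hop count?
10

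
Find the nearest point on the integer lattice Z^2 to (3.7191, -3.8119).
(4, -4)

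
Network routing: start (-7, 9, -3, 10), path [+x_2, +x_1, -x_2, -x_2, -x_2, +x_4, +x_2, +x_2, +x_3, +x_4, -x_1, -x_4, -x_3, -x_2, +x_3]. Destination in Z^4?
(-7, 8, -2, 11)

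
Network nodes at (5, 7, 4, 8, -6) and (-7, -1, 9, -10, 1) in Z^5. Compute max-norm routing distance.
18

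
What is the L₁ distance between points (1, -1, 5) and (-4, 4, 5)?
10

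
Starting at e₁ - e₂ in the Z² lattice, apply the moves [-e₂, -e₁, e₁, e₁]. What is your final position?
(2, -2)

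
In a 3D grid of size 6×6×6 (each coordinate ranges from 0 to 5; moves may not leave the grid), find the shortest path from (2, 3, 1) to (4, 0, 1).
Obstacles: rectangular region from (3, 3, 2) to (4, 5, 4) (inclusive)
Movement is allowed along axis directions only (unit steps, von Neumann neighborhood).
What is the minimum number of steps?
5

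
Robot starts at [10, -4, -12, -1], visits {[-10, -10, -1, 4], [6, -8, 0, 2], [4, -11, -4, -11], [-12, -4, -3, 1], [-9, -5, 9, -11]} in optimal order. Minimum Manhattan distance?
115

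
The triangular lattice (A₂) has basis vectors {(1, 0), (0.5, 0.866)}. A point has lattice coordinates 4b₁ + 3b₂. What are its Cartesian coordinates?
(5.5, 2.598)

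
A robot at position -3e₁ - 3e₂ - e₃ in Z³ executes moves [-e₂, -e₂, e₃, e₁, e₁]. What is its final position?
(-1, -5, 0)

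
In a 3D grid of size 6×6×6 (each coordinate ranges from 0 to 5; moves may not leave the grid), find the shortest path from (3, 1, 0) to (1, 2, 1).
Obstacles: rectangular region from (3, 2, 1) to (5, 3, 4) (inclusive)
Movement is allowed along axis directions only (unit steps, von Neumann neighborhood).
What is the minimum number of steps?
4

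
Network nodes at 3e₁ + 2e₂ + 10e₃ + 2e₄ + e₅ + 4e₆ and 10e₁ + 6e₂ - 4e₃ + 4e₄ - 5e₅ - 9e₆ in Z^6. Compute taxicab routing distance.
46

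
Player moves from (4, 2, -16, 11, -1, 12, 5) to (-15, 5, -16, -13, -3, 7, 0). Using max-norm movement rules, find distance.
24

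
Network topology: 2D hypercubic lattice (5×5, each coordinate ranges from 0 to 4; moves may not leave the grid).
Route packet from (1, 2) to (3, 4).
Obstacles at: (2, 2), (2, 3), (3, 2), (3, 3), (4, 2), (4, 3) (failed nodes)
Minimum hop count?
4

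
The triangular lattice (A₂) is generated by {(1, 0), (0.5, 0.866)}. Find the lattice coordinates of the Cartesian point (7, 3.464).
5b₁ + 4b₂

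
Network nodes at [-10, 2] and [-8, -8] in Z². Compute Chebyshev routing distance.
10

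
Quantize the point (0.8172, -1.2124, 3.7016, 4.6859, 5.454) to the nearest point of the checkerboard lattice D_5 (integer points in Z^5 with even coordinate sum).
(1, -1, 4, 5, 5)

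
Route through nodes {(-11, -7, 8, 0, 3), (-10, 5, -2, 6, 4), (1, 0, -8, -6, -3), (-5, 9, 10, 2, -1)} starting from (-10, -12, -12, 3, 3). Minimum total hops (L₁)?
130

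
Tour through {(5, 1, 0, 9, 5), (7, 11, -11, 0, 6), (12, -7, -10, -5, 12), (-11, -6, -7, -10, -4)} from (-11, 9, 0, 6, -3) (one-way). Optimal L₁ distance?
151
(one optimal route: (-11, 9, 0, 6, -3) → (5, 1, 0, 9, 5) → (7, 11, -11, 0, 6) → (12, -7, -10, -5, 12) → (-11, -6, -7, -10, -4))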